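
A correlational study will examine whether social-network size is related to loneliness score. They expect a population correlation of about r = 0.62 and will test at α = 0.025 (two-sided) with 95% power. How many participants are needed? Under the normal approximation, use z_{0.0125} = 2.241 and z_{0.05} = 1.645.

n = 32

Fisher's z: C = ½·ln((1+r)/(1−r)) = ½·ln(4.2632) = 0.7250.
n = ((z_{α/2} + z_β)/C)² + 3.
(2.241 + 1.645) / 0.7250 = 3.886 / 0.7250 = 5.360.
n = 5.360² + 3 = 28.73 + 3 = 31.7.
Round up.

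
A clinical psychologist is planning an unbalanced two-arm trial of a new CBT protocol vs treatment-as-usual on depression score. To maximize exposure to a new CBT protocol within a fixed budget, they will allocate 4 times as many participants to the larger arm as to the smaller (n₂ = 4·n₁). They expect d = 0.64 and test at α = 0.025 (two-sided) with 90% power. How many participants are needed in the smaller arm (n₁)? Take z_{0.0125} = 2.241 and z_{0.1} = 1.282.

n₁ = 38

With allocation ratio k = n₂/n₁ = 4, Var(x̄₁−x̄₂) = σ²(1/n₁ + 1/(k·n₁)) = σ²·(k+1)/(k·n₁).
So n₁ = (1 + 1/k)·((z_{α/2} + z_β)/d)² = 1.250 × (3.523/0.64)².
n₁ = 1.250 × 30.30 = 37.9.
Round up: n₁ = 38, giving n₂ = 4 × 38 = 152.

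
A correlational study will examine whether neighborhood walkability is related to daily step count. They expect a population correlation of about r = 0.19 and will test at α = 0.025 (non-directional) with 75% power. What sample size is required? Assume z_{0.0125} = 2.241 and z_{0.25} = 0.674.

n = 233

Fisher's z: C = ½·ln((1+r)/(1−r)) = ½·ln(1.4691) = 0.1923.
n = ((z_{α/2} + z_β)/C)² + 3.
(2.241 + 0.674) / 0.1923 = 2.915 / 0.1923 = 15.159.
n = 15.159² + 3 = 229.78 + 3 = 232.8.
Round up.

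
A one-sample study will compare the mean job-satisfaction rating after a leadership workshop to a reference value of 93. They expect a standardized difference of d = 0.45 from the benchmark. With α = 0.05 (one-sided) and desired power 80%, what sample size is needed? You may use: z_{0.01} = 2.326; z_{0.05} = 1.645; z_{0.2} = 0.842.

n = 31

For a one-sample test: n = ((z_{α} + z_β) / d)².
z_{α} + z_β = 1.645 + 0.842 = 2.487.
n = (2.487 / 0.45)² = 5.527² = 30.54.
Round up.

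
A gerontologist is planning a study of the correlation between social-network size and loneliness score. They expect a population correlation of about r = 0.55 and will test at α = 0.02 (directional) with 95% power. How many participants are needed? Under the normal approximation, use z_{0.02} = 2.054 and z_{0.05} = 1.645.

n = 39

Fisher's z: C = ½·ln((1+r)/(1−r)) = ½·ln(3.4444) = 0.6184.
n = ((z_{α} + z_β)/C)² + 3.
(2.054 + 1.645) / 0.6184 = 3.699 / 0.6184 = 5.982.
n = 5.982² + 3 = 35.78 + 3 = 38.8.
Round up.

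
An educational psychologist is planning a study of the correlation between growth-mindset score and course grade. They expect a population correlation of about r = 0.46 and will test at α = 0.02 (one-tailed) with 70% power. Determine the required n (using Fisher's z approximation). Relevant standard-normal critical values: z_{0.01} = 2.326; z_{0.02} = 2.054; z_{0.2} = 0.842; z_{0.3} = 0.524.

n = 30

Fisher's z: C = ½·ln((1+r)/(1−r)) = ½·ln(2.7037) = 0.4973.
n = ((z_{α} + z_β)/C)² + 3.
(2.054 + 0.524) / 0.4973 = 2.578 / 0.4973 = 5.184.
n = 5.184² + 3 = 26.87 + 3 = 29.9.
Round up.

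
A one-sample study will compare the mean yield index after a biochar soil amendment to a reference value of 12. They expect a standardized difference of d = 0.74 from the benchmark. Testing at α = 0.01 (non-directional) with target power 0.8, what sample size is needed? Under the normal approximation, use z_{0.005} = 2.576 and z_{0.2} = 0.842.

For a one-sample test: n = ((z_{α/2} + z_β) / d)².
z_{α/2} + z_β = 2.576 + 0.842 = 3.418.
n = (3.418 / 0.74)² = 4.619² = 21.33.
Round up.

n = 22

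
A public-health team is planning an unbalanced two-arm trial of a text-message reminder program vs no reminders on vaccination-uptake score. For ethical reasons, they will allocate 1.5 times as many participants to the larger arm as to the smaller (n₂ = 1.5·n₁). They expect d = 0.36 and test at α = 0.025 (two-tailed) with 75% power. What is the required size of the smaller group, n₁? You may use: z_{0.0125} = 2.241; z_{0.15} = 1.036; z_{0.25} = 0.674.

n₁ = 110

With allocation ratio k = n₂/n₁ = 1.5, Var(x̄₁−x̄₂) = σ²(1/n₁ + 1/(k·n₁)) = σ²·(k+1)/(k·n₁).
So n₁ = (1 + 1/k)·((z_{α/2} + z_β)/d)² = 1.667 × (2.915/0.36)².
n₁ = 1.667 × 65.57 = 109.3.
Round up: n₁ = 110, giving n₂ = 1.5 × 110 = 165.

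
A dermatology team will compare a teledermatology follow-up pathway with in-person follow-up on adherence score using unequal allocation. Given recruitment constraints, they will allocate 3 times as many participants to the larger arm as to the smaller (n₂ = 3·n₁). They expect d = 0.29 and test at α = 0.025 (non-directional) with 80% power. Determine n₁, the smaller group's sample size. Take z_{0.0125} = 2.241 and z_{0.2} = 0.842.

n₁ = 151

With allocation ratio k = n₂/n₁ = 3, Var(x̄₁−x̄₂) = σ²(1/n₁ + 1/(k·n₁)) = σ²·(k+1)/(k·n₁).
So n₁ = (1 + 1/k)·((z_{α/2} + z_β)/d)² = 1.333 × (3.083/0.29)².
n₁ = 1.333 × 113.02 = 150.7.
Round up: n₁ = 151, giving n₂ = 3 × 151 = 453.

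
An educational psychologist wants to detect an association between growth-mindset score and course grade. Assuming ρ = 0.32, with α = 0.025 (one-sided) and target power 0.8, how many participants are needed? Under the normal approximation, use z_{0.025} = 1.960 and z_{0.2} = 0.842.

n = 75

Fisher's z: C = ½·ln((1+r)/(1−r)) = ½·ln(1.9412) = 0.3316.
n = ((z_{α} + z_β)/C)² + 3.
(1.960 + 0.842) / 0.3316 = 2.802 / 0.3316 = 8.450.
n = 8.450² + 3 = 71.40 + 3 = 74.4.
Round up.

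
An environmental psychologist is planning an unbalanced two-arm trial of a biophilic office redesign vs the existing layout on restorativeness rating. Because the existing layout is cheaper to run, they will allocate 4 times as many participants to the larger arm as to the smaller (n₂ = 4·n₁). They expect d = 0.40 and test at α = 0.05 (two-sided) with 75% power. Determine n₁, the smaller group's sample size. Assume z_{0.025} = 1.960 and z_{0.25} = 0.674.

n₁ = 55

With allocation ratio k = n₂/n₁ = 4, Var(x̄₁−x̄₂) = σ²(1/n₁ + 1/(k·n₁)) = σ²·(k+1)/(k·n₁).
So n₁ = (1 + 1/k)·((z_{α/2} + z_β)/d)² = 1.250 × (2.634/0.40)².
n₁ = 1.250 × 43.36 = 54.2.
Round up: n₁ = 55, giving n₂ = 4 × 55 = 220.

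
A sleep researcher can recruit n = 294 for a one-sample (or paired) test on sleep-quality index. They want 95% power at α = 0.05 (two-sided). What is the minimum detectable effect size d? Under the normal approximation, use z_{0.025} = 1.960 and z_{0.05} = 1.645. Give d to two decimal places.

d_min ≈ 0.21

For a single sample (or paired design) of n = 294: d_min = (z_{α/2} + z_β)/√n.
z-sum = 1.960 + 1.645 = 3.605.
d_min = 3.605 / √294 = 3.605 / 17.146 = 0.210.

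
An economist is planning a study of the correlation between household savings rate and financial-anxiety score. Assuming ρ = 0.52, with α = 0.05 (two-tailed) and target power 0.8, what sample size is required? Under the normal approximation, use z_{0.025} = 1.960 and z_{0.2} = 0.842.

n = 27

Fisher's z: C = ½·ln((1+r)/(1−r)) = ½·ln(3.1667) = 0.5763.
n = ((z_{α/2} + z_β)/C)² + 3.
(1.960 + 0.842) / 0.5763 = 2.802 / 0.5763 = 4.862.
n = 4.862² + 3 = 23.64 + 3 = 26.6.
Round up.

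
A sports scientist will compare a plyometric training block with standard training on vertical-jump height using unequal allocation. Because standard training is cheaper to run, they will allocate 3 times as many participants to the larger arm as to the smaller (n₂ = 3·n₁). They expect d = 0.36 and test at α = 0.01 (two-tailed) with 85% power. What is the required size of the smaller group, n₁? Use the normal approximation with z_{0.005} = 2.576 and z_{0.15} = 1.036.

n₁ = 135

With allocation ratio k = n₂/n₁ = 3, Var(x̄₁−x̄₂) = σ²(1/n₁ + 1/(k·n₁)) = σ²·(k+1)/(k·n₁).
So n₁ = (1 + 1/k)·((z_{α/2} + z_β)/d)² = 1.333 × (3.612/0.36)².
n₁ = 1.333 × 100.67 = 134.2.
Round up: n₁ = 135, giving n₂ = 3 × 135 = 405.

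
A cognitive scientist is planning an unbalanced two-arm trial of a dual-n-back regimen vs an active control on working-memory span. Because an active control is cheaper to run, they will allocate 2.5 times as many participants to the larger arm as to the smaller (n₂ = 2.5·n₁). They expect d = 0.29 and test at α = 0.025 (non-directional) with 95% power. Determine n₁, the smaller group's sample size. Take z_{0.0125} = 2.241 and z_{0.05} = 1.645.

With allocation ratio k = n₂/n₁ = 2.5, Var(x̄₁−x̄₂) = σ²(1/n₁ + 1/(k·n₁)) = σ²·(k+1)/(k·n₁).
So n₁ = (1 + 1/k)·((z_{α/2} + z_β)/d)² = 1.400 × (3.886/0.29)².
n₁ = 1.400 × 179.56 = 251.4.
Round up: n₁ = 252, giving n₂ = 2.5 × 252 = 630.

n₁ = 252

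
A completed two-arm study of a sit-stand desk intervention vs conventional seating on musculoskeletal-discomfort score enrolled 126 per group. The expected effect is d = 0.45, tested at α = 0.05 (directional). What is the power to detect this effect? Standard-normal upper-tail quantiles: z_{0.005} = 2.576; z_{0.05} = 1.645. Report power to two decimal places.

For two equal groups, power = Φ(d·√(n/2) − z_{α}).
d·√(n/2) = 0.45 × √(126/2) = 0.45 × 7.937 = 3.572.
z_β = 3.572 − 1.645 = 1.927.
Power = Φ(1.927) = 0.973.

power ≈ 0.97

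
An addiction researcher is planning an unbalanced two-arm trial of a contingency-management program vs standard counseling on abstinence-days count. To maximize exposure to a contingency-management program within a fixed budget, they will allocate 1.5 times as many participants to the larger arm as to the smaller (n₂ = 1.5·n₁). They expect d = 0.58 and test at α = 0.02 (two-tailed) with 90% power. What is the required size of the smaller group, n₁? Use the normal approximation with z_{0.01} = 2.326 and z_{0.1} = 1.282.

With allocation ratio k = n₂/n₁ = 1.5, Var(x̄₁−x̄₂) = σ²(1/n₁ + 1/(k·n₁)) = σ²·(k+1)/(k·n₁).
So n₁ = (1 + 1/k)·((z_{α/2} + z_β)/d)² = 1.667 × (3.608/0.58)².
n₁ = 1.667 × 38.70 = 64.5.
Round up: n₁ = 65, giving n₂ = ⌈1.5 × 65⌉ = ⌈97.5⌉ = 98.

n₁ = 65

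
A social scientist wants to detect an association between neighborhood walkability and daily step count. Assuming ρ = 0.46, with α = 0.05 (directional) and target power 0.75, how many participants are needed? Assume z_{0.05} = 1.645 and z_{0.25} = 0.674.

Fisher's z: C = ½·ln((1+r)/(1−r)) = ½·ln(2.7037) = 0.4973.
n = ((z_{α} + z_β)/C)² + 3.
(1.645 + 0.674) / 0.4973 = 2.319 / 0.4973 = 4.663.
n = 4.663² + 3 = 21.75 + 3 = 24.7.
Round up.

n = 25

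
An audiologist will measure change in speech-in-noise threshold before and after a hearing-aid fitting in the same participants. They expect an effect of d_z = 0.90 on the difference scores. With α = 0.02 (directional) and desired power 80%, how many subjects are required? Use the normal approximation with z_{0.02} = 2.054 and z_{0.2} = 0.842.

For a paired (one-sample on differences) test: n = ((z_{α} + z_β) / d)².
z_{α} + z_β = 2.054 + 0.842 = 2.896.
n = (2.896 / 0.90)² = 3.218² = 10.35.
Round up.

n = 11 pairs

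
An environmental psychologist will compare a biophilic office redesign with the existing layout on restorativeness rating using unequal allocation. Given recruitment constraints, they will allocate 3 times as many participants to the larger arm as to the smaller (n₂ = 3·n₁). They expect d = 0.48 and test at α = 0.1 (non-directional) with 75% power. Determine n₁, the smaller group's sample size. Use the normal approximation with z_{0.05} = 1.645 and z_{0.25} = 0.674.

With allocation ratio k = n₂/n₁ = 3, Var(x̄₁−x̄₂) = σ²(1/n₁ + 1/(k·n₁)) = σ²·(k+1)/(k·n₁).
So n₁ = (1 + 1/k)·((z_{α/2} + z_β)/d)² = 1.333 × (2.319/0.48)².
n₁ = 1.333 × 23.34 = 31.1.
Round up: n₁ = 32, giving n₂ = 3 × 32 = 96.

n₁ = 32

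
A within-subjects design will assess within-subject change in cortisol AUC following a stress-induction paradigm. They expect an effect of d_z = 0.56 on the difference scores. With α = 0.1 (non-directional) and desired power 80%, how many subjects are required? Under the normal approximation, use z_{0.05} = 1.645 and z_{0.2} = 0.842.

n = 20 pairs

For a paired (one-sample on differences) test: n = ((z_{α/2} + z_β) / d)².
z_{α/2} + z_β = 1.645 + 0.842 = 2.487.
n = (2.487 / 0.56)² = 4.441² = 19.72.
Round up.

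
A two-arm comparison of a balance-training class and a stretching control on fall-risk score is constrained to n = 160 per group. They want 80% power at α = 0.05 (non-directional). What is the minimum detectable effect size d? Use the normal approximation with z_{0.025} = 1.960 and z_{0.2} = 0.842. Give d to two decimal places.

d_min ≈ 0.31

For two independent groups of n = 160 each: d_min = (z_{α/2} + z_β)·√(2/n).
z-sum = 1.960 + 0.842 = 2.802.
d_min = 2.802 × √(2/160) = 2.802 × 0.1118 = 0.313.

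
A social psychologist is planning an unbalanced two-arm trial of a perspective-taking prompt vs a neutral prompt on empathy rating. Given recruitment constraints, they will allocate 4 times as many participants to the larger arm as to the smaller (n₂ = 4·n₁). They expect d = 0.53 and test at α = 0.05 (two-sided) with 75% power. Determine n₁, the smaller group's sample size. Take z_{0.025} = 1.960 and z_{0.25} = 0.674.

With allocation ratio k = n₂/n₁ = 4, Var(x̄₁−x̄₂) = σ²(1/n₁ + 1/(k·n₁)) = σ²·(k+1)/(k·n₁).
So n₁ = (1 + 1/k)·((z_{α/2} + z_β)/d)² = 1.250 × (2.634/0.53)².
n₁ = 1.250 × 24.70 = 30.9.
Round up: n₁ = 31, giving n₂ = 4 × 31 = 124.

n₁ = 31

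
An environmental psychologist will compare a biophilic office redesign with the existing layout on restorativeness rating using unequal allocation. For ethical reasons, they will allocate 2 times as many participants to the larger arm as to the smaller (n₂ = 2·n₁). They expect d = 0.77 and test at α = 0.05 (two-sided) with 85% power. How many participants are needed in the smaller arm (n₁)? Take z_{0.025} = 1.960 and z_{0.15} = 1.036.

n₁ = 23

With allocation ratio k = n₂/n₁ = 2, Var(x̄₁−x̄₂) = σ²(1/n₁ + 1/(k·n₁)) = σ²·(k+1)/(k·n₁).
So n₁ = (1 + 1/k)·((z_{α/2} + z_β)/d)² = 1.500 × (2.996/0.77)².
n₁ = 1.500 × 15.14 = 22.7.
Round up: n₁ = 23, giving n₂ = 2 × 23 = 46.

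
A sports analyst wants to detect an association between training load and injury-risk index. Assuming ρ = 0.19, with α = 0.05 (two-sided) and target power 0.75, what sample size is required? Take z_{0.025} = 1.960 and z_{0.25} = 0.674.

n = 191

Fisher's z: C = ½·ln((1+r)/(1−r)) = ½·ln(1.4691) = 0.1923.
n = ((z_{α/2} + z_β)/C)² + 3.
(1.960 + 0.674) / 0.1923 = 2.634 / 0.1923 = 13.697.
n = 13.697² + 3 = 187.62 + 3 = 190.6.
Round up.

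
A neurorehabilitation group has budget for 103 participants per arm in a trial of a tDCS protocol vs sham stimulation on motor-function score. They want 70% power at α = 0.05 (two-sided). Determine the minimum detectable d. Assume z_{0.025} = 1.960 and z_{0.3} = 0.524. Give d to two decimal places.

For two independent groups of n = 103 each: d_min = (z_{α/2} + z_β)·√(2/n).
z-sum = 1.960 + 0.524 = 2.484.
d_min = 2.484 × √(2/103) = 2.484 × 0.1393 = 0.346.

d_min ≈ 0.35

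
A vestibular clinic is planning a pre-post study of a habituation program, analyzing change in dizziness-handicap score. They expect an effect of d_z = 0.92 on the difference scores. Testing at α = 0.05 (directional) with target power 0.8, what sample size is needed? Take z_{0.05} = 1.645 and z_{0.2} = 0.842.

For a paired (one-sample on differences) test: n = ((z_{α} + z_β) / d)².
z_{α} + z_β = 1.645 + 0.842 = 2.487.
n = (2.487 / 0.92)² = 2.703² = 7.31.
Round up.

n = 8 pairs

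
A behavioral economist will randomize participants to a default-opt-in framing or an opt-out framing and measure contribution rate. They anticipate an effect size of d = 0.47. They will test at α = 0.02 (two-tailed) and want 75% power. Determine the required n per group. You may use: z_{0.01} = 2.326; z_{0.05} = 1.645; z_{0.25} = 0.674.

For two independent groups with equal n: n = 2·((z_{α/2} + z_β) / d)².
z_{α/2} + z_β = 2.326 + 0.674 = 3.000.
n = 2 × (3.000 / 0.47)² = 2 × 6.383² = 2 × 40.74 = 81.5.
Round up to the next whole participant.

n = 82 per group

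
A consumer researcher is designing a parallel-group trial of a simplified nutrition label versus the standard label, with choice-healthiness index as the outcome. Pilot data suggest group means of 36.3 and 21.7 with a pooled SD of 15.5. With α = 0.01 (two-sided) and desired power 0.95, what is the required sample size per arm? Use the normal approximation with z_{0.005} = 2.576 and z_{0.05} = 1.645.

Cohen's d = |M₁ − M₂| / SD_pooled = |36.3 − 21.7| / 15.5 = 14.6 / 15.5 = 0.942.
For two independent groups with equal n: n = 2·((z_{α/2} + z_β) / d)².
z_{α/2} + z_β = 2.576 + 1.645 = 4.221.
n = 2 × (4.221 / 0.942)² = 2 × 4.481² = 2 × 20.08 = 40.2.
Round up to the next whole participant.

n = 41 per group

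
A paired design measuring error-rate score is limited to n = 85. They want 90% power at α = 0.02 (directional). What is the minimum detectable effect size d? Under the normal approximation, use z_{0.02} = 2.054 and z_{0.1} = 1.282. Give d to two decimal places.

d_min ≈ 0.36

For a single sample (or paired design) of n = 85: d_min = (z_{α} + z_β)/√n.
z-sum = 2.054 + 1.282 = 3.336.
d_min = 3.336 / √85 = 3.336 / 9.220 = 0.362.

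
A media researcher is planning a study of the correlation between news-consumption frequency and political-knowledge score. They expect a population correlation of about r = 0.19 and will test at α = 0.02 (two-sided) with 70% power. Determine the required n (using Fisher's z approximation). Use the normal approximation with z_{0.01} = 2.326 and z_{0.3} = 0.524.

Fisher's z: C = ½·ln((1+r)/(1−r)) = ½·ln(1.4691) = 0.1923.
n = ((z_{α/2} + z_β)/C)² + 3.
(2.326 + 0.524) / 0.1923 = 2.850 / 0.1923 = 14.821.
n = 14.821² + 3 = 219.65 + 3 = 222.6.
Round up.

n = 223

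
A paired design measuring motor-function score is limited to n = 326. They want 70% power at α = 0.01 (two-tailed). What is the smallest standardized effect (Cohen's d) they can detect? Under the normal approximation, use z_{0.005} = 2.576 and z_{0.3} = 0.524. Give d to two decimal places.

d_min ≈ 0.17

For a single sample (or paired design) of n = 326: d_min = (z_{α/2} + z_β)/√n.
z-sum = 2.576 + 0.524 = 3.100.
d_min = 3.100 / √326 = 3.100 / 18.055 = 0.172.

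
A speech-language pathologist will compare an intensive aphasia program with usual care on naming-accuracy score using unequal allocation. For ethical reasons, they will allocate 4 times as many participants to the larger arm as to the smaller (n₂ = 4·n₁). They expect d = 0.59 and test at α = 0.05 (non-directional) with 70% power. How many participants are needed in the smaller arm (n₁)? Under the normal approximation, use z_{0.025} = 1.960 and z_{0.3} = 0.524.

n₁ = 23

With allocation ratio k = n₂/n₁ = 4, Var(x̄₁−x̄₂) = σ²(1/n₁ + 1/(k·n₁)) = σ²·(k+1)/(k·n₁).
So n₁ = (1 + 1/k)·((z_{α/2} + z_β)/d)² = 1.250 × (2.484/0.59)².
n₁ = 1.250 × 17.73 = 22.2.
Round up: n₁ = 23, giving n₂ = 4 × 23 = 92.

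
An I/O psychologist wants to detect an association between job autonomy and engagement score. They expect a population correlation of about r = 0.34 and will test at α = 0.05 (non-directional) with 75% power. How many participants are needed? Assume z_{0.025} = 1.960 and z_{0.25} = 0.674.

Fisher's z: C = ½·ln((1+r)/(1−r)) = ½·ln(2.0303) = 0.3541.
n = ((z_{α/2} + z_β)/C)² + 3.
(1.960 + 0.674) / 0.3541 = 2.634 / 0.3541 = 7.439.
n = 7.439² + 3 = 55.33 + 3 = 58.3.
Round up.

n = 59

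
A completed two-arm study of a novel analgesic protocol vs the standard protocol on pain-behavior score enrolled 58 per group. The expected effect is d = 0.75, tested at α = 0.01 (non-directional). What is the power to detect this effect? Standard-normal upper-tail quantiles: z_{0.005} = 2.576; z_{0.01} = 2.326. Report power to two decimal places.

For two equal groups, power = Φ(d·√(n/2) − z_{α/2}).
d·√(n/2) = 0.75 × √(58/2) = 0.75 × 5.385 = 4.039.
z_β = 4.039 − 2.576 = 1.463.
Power = Φ(1.463) = 0.928.

power ≈ 0.93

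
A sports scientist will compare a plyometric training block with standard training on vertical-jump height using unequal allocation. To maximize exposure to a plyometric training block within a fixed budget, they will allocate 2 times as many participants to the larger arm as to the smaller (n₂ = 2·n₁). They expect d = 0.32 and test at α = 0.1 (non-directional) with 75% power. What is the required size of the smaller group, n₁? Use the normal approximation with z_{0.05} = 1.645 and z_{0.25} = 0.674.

n₁ = 79

With allocation ratio k = n₂/n₁ = 2, Var(x̄₁−x̄₂) = σ²(1/n₁ + 1/(k·n₁)) = σ²·(k+1)/(k·n₁).
So n₁ = (1 + 1/k)·((z_{α/2} + z_β)/d)² = 1.500 × (2.319/0.32)².
n₁ = 1.500 × 52.52 = 78.8.
Round up: n₁ = 79, giving n₂ = 2 × 79 = 158.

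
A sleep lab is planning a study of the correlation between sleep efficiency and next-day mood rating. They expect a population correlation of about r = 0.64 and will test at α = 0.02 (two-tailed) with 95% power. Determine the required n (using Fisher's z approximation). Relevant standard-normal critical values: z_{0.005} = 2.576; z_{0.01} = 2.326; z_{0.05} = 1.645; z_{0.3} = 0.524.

n = 31

Fisher's z: C = ½·ln((1+r)/(1−r)) = ½·ln(4.5556) = 0.7582.
n = ((z_{α/2} + z_β)/C)² + 3.
(2.326 + 1.645) / 0.7582 = 3.971 / 0.7582 = 5.237.
n = 5.237² + 3 = 27.43 + 3 = 30.4.
Round up.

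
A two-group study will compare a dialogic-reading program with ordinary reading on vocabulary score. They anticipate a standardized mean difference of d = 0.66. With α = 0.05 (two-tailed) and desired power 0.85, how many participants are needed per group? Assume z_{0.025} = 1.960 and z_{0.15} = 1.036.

For two independent groups with equal n: n = 2·((z_{α/2} + z_β) / d)².
z_{α/2} + z_β = 1.960 + 1.036 = 2.996.
n = 2 × (2.996 / 0.66)² = 2 × 4.539² = 2 × 20.61 = 41.2.
Round up to the next whole participant.

n = 42 per group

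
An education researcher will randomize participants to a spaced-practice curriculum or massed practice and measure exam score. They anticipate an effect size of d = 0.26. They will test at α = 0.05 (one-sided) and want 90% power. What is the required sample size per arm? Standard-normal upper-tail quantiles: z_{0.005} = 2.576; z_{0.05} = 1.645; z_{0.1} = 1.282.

n = 254 per group

For two independent groups with equal n: n = 2·((z_{α} + z_β) / d)².
z_{α} + z_β = 1.645 + 1.282 = 2.927.
n = 2 × (2.927 / 0.26)² = 2 × 11.258² = 2 × 126.74 = 253.5.
Round up to the next whole participant.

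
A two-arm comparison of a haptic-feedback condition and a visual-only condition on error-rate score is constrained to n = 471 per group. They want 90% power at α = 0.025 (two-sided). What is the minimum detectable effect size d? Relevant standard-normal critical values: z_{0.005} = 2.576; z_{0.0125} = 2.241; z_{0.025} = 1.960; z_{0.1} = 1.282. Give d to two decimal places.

For two independent groups of n = 471 each: d_min = (z_{α/2} + z_β)·√(2/n).
z-sum = 2.241 + 1.282 = 3.523.
d_min = 3.523 × √(2/471) = 3.523 × 0.0652 = 0.230.

d_min ≈ 0.23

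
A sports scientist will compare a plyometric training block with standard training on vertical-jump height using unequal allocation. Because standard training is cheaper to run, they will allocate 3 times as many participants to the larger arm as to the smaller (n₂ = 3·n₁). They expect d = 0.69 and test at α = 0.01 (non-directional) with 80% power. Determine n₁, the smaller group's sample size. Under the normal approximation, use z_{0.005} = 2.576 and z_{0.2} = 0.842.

With allocation ratio k = n₂/n₁ = 3, Var(x̄₁−x̄₂) = σ²(1/n₁ + 1/(k·n₁)) = σ²·(k+1)/(k·n₁).
So n₁ = (1 + 1/k)·((z_{α/2} + z_β)/d)² = 1.333 × (3.418/0.69)².
n₁ = 1.333 × 24.54 = 32.7.
Round up: n₁ = 33, giving n₂ = 3 × 33 = 99.

n₁ = 33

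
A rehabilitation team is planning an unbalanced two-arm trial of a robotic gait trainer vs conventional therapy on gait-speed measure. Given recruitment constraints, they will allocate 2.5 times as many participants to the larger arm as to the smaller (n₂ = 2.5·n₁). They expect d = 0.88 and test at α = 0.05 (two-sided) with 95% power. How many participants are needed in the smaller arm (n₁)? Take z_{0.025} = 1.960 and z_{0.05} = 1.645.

With allocation ratio k = n₂/n₁ = 2.5, Var(x̄₁−x̄₂) = σ²(1/n₁ + 1/(k·n₁)) = σ²·(k+1)/(k·n₁).
So n₁ = (1 + 1/k)·((z_{α/2} + z_β)/d)² = 1.400 × (3.605/0.88)².
n₁ = 1.400 × 16.78 = 23.5.
Round up: n₁ = 24, giving n₂ = 2.5 × 24 = 60.

n₁ = 24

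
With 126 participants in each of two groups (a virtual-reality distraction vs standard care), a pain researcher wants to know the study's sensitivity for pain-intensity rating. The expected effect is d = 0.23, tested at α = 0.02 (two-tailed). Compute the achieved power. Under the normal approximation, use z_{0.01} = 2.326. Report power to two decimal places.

power ≈ 0.31

For two equal groups, power = Φ(d·√(n/2) − z_{α/2}).
d·√(n/2) = 0.23 × √(126/2) = 0.23 × 7.937 = 1.826.
z_β = 1.826 − 2.326 = -0.500.
Power = Φ(-0.500) = 0.308.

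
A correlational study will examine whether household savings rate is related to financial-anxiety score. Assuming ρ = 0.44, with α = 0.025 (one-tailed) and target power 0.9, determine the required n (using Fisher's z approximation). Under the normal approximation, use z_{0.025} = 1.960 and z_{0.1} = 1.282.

n = 51

Fisher's z: C = ½·ln((1+r)/(1−r)) = ½·ln(2.5714) = 0.4722.
n = ((z_{α} + z_β)/C)² + 3.
(1.960 + 1.282) / 0.4722 = 3.242 / 0.4722 = 6.866.
n = 6.866² + 3 = 47.14 + 3 = 50.1.
Round up.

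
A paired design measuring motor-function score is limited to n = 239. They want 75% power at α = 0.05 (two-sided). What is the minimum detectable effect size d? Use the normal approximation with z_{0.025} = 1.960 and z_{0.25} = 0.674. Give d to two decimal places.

For a single sample (or paired design) of n = 239: d_min = (z_{α/2} + z_β)/√n.
z-sum = 1.960 + 0.674 = 2.634.
d_min = 2.634 / √239 = 2.634 / 15.460 = 0.170.

d_min ≈ 0.17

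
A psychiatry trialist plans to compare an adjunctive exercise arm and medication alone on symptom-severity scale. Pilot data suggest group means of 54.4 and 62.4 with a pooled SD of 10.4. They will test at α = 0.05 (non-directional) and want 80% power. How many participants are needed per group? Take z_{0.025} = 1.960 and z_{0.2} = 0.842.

n = 27 per group

Cohen's d = |M₁ − M₂| / SD_pooled = |54.4 − 62.4| / 10.4 = 8.0 / 10.4 = 0.769.
For two independent groups with equal n: n = 2·((z_{α/2} + z_β) / d)².
z_{α/2} + z_β = 1.960 + 0.842 = 2.802.
n = 2 × (2.802 / 0.769)² = 2 × 3.644² = 2 × 13.28 = 26.6.
Round up to the next whole participant.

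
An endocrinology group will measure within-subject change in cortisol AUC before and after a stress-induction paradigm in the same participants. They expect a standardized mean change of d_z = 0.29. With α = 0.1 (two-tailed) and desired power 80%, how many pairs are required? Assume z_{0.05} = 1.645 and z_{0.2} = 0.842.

For a paired (one-sample on differences) test: n = ((z_{α/2} + z_β) / d)².
z_{α/2} + z_β = 1.645 + 0.842 = 2.487.
n = (2.487 / 0.29)² = 8.576² = 73.55.
Round up.

n = 74 pairs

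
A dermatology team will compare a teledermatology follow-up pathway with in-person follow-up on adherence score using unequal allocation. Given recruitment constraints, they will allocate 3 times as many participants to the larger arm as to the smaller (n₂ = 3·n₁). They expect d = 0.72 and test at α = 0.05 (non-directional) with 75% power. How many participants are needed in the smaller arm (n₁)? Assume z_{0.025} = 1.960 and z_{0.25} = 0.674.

n₁ = 18

With allocation ratio k = n₂/n₁ = 3, Var(x̄₁−x̄₂) = σ²(1/n₁ + 1/(k·n₁)) = σ²·(k+1)/(k·n₁).
So n₁ = (1 + 1/k)·((z_{α/2} + z_β)/d)² = 1.333 × (2.634/0.72)².
n₁ = 1.333 × 13.38 = 17.8.
Round up: n₁ = 18, giving n₂ = 3 × 18 = 54.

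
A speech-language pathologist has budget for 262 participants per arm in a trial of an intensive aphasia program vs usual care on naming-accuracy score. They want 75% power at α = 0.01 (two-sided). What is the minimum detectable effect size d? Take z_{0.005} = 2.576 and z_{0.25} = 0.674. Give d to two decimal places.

For two independent groups of n = 262 each: d_min = (z_{α/2} + z_β)·√(2/n).
z-sum = 2.576 + 0.674 = 3.250.
d_min = 3.250 × √(2/262) = 3.250 × 0.0874 = 0.284.

d_min ≈ 0.28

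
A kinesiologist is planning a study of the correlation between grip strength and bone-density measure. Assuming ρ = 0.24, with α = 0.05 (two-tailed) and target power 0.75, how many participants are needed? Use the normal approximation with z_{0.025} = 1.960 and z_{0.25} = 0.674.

Fisher's z: C = ½·ln((1+r)/(1−r)) = ½·ln(1.6316) = 0.2448.
n = ((z_{α/2} + z_β)/C)² + 3.
(1.960 + 0.674) / 0.2448 = 2.634 / 0.2448 = 10.760.
n = 10.760² + 3 = 115.77 + 3 = 118.8.
Round up.

n = 119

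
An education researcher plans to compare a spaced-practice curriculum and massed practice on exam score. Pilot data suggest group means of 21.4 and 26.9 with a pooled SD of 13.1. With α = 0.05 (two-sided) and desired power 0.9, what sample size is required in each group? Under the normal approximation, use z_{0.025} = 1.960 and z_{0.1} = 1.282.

n = 120 per group

Cohen's d = |M₁ − M₂| / SD_pooled = |21.4 − 26.9| / 13.1 = 5.5 / 13.1 = 0.420.
For two independent groups with equal n: n = 2·((z_{α/2} + z_β) / d)².
z_{α/2} + z_β = 1.960 + 1.282 = 3.242.
n = 2 × (3.242 / 0.420)² = 2 × 7.719² = 2 × 59.58 = 119.2.
Round up to the next whole participant.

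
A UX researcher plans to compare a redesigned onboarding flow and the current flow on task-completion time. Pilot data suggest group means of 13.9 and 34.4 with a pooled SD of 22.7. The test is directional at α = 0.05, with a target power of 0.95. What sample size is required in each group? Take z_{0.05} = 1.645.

Cohen's d = |M₁ − M₂| / SD_pooled = |13.9 − 34.4| / 22.7 = 20.5 / 22.7 = 0.903.
For two independent groups with equal n: n = 2·((z_{α} + z_β) / d)².
z_{α} + z_β = 1.645 + 1.645 = 3.290.
n = 2 × (3.290 / 0.903)² = 2 × 3.643² = 2 × 13.27 = 26.5.
Round up to the next whole participant.

n = 27 per group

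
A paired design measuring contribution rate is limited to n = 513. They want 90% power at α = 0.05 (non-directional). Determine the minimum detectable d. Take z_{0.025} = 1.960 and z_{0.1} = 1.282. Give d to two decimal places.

For a single sample (or paired design) of n = 513: d_min = (z_{α/2} + z_β)/√n.
z-sum = 1.960 + 1.282 = 3.242.
d_min = 3.242 / √513 = 3.242 / 22.650 = 0.143.

d_min ≈ 0.14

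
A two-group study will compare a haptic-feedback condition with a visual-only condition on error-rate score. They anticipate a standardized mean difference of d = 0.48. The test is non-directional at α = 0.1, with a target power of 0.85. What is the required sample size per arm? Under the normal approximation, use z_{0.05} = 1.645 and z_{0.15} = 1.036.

n = 63 per group

For two independent groups with equal n: n = 2·((z_{α/2} + z_β) / d)².
z_{α/2} + z_β = 1.645 + 1.036 = 2.681.
n = 2 × (2.681 / 0.48)² = 2 × 5.585² = 2 × 31.20 = 62.4.
Round up to the next whole participant.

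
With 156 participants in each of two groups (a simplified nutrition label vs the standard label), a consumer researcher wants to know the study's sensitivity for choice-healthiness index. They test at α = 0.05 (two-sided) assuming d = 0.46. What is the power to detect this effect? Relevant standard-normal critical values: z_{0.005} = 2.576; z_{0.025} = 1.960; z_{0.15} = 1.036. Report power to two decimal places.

power ≈ 0.98

For two equal groups, power = Φ(d·√(n/2) − z_{α/2}).
d·√(n/2) = 0.46 × √(156/2) = 0.46 × 8.832 = 4.063.
z_β = 4.063 − 1.960 = 2.103.
Power = Φ(2.103) = 0.982.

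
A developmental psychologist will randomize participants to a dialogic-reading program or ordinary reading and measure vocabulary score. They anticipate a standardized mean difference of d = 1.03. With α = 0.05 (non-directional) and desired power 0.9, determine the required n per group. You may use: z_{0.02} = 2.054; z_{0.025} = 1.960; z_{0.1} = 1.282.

For two independent groups with equal n: n = 2·((z_{α/2} + z_β) / d)².
z_{α/2} + z_β = 1.960 + 1.282 = 3.242.
n = 2 × (3.242 / 1.03)² = 2 × 3.148² = 2 × 9.91 = 19.8.
Round up to the next whole participant.

n = 20 per group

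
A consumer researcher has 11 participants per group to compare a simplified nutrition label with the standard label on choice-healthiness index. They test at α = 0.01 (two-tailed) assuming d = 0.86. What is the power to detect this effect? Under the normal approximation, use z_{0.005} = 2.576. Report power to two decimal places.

For two equal groups, power = Φ(d·√(n/2) − z_{α/2}).
d·√(n/2) = 0.86 × √(11/2) = 0.86 × 2.345 = 2.017.
z_β = 2.017 − 2.576 = -0.559.
Power = Φ(-0.559) = 0.288.

power ≈ 0.29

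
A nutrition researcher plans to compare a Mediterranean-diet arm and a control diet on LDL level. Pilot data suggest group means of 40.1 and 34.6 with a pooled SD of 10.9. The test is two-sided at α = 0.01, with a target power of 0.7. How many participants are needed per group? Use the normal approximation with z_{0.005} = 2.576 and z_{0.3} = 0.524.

Cohen's d = |M₁ − M₂| / SD_pooled = |40.1 − 34.6| / 10.9 = 5.5 / 10.9 = 0.505.
For two independent groups with equal n: n = 2·((z_{α/2} + z_β) / d)².
z_{α/2} + z_β = 2.576 + 0.524 = 3.100.
n = 2 × (3.100 / 0.505)² = 2 × 6.139² = 2 × 37.68 = 75.4.
Round up to the next whole participant.

n = 76 per group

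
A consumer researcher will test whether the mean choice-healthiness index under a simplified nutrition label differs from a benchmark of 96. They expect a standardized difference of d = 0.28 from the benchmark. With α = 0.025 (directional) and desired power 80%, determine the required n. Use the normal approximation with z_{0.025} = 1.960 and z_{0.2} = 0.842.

n = 101

For a one-sample test: n = ((z_{α} + z_β) / d)².
z_{α} + z_β = 1.960 + 0.842 = 2.802.
n = (2.802 / 0.28)² = 10.007² = 100.14.
Round up.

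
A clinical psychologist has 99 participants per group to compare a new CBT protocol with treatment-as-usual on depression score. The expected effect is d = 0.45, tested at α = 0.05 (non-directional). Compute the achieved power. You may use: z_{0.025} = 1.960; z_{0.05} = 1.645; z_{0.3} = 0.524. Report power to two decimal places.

For two equal groups, power = Φ(d·√(n/2) − z_{α/2}).
d·√(n/2) = 0.45 × √(99/2) = 0.45 × 7.036 = 3.166.
z_β = 3.166 − 1.960 = 1.206.
Power = Φ(1.206) = 0.886.

power ≈ 0.89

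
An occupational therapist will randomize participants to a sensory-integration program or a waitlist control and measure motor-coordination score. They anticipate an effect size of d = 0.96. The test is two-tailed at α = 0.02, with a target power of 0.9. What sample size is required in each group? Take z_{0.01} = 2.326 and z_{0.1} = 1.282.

n = 29 per group

For two independent groups with equal n: n = 2·((z_{α/2} + z_β) / d)².
z_{α/2} + z_β = 2.326 + 1.282 = 3.608.
n = 2 × (3.608 / 0.96)² = 2 × 3.758² = 2 × 14.13 = 28.3.
Round up to the next whole participant.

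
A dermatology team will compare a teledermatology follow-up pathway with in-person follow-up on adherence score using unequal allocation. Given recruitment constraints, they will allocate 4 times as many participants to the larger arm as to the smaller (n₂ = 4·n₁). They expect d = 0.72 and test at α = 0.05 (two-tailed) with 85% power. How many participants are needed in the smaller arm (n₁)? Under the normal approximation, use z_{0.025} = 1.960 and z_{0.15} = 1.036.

n₁ = 22

With allocation ratio k = n₂/n₁ = 4, Var(x̄₁−x̄₂) = σ²(1/n₁ + 1/(k·n₁)) = σ²·(k+1)/(k·n₁).
So n₁ = (1 + 1/k)·((z_{α/2} + z_β)/d)² = 1.250 × (2.996/0.72)².
n₁ = 1.250 × 17.31 = 21.6.
Round up: n₁ = 22, giving n₂ = 4 × 22 = 88.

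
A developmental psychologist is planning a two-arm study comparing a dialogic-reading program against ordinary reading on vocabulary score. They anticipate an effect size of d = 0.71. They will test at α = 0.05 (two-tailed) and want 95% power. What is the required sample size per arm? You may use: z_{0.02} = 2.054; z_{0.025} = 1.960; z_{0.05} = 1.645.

For two independent groups with equal n: n = 2·((z_{α/2} + z_β) / d)².
z_{α/2} + z_β = 1.960 + 1.645 = 3.605.
n = 2 × (3.605 / 0.71)² = 2 × 5.077² = 2 × 25.78 = 51.6.
Round up to the next whole participant.

n = 52 per group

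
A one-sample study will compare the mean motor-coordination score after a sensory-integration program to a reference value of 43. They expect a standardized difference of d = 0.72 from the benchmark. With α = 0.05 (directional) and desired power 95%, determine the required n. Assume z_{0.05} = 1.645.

For a one-sample test: n = ((z_{α} + z_β) / d)².
z_{α} + z_β = 1.645 + 1.645 = 3.290.
n = (3.290 / 0.72)² = 4.569² = 20.88.
Round up.

n = 21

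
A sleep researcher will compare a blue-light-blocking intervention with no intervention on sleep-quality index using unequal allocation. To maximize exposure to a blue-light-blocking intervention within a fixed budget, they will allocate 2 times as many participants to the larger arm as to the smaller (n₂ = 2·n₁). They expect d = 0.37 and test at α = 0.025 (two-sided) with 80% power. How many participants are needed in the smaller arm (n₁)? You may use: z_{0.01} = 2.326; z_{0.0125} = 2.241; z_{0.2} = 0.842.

n₁ = 105

With allocation ratio k = n₂/n₁ = 2, Var(x̄₁−x̄₂) = σ²(1/n₁ + 1/(k·n₁)) = σ²·(k+1)/(k·n₁).
So n₁ = (1 + 1/k)·((z_{α/2} + z_β)/d)² = 1.500 × (3.083/0.37)².
n₁ = 1.500 × 69.43 = 104.1.
Round up: n₁ = 105, giving n₂ = 2 × 105 = 210.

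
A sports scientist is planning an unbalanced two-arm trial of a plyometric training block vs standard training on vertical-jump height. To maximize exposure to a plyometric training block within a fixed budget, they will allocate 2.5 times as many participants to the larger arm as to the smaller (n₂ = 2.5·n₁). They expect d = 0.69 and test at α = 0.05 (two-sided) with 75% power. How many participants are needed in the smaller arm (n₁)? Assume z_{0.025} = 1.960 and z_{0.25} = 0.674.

With allocation ratio k = n₂/n₁ = 2.5, Var(x̄₁−x̄₂) = σ²(1/n₁ + 1/(k·n₁)) = σ²·(k+1)/(k·n₁).
So n₁ = (1 + 1/k)·((z_{α/2} + z_β)/d)² = 1.400 × (2.634/0.69)².
n₁ = 1.400 × 14.57 = 20.4.
Round up: n₁ = 21, giving n₂ = ⌈2.5 × 21⌉ = ⌈52.5⌉ = 53.

n₁ = 21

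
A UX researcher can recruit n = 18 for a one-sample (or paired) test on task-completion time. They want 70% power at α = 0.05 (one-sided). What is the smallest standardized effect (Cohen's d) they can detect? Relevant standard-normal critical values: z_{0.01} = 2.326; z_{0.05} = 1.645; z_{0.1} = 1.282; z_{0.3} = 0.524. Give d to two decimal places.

d_min ≈ 0.51

For a single sample (or paired design) of n = 18: d_min = (z_{α} + z_β)/√n.
z-sum = 1.645 + 0.524 = 2.169.
d_min = 2.169 / √18 = 2.169 / 4.243 = 0.511.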